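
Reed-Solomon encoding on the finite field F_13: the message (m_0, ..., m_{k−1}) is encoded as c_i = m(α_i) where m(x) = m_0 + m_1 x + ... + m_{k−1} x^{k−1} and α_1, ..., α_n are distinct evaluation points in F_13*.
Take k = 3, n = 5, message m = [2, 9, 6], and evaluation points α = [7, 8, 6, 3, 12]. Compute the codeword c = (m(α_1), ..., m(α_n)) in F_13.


c = [8, 3, 12, 5, 12]

Message polynomial: m(x) = 2 + 9·x + 6·x^2 (mod 13).
For each evaluation point α_i, compute m(α_i) mod 13:
  α_1 = 7: Horner steps 6 → 12 → 8, so m(7) = 8.
  α_2 = 8: Horner steps 6 → 5 → 3, so m(8) = 3.
  α_3 = 6: Horner steps 6 → 6 → 12, so m(6) = 12.
  α_4 = 3: Horner steps 6 → 1 → 5, so m(3) = 5.
  α_5 = 12: Horner steps 6 → 3 → 12, so m(12) = 12.
Codeword c = [8, 3, 12, 5, 12] ∈ F_13^5.


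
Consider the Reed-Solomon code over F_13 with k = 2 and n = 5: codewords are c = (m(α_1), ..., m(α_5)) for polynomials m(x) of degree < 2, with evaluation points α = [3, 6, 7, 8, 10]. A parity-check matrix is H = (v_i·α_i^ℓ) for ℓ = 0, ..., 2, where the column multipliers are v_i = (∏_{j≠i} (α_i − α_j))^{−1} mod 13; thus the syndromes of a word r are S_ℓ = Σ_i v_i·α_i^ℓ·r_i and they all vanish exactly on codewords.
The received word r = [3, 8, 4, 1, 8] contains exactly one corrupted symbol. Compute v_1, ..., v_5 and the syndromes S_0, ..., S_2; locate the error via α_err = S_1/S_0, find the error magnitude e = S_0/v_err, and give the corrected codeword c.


S = (7, 3, 5), error at position 2, error magnitude e = 1, c = [3, 7, 4, 1, 8].

Step 1: column multipliers v_i = (∏_{j≠i}(α_i − α_j))^{−1} mod 13.
  i = 1 (α = 3): (3−6)(3−7)(3−8)(3−10) = (−3)·(−4)·(−5)·(−7) = 420 ≡ 4, so v_1 = 4^{−1} = 10 (mod 13).
  i = 2 (α = 6): (6−3)(6−7)(6−8)(6−10) = 3·(−1)·(−2)·(−4) = −24 ≡ 2, so v_2 = 2^{−1} = 7 (mod 13).
  i = 3 (α = 7): (7−3)(7−6)(7−8)(7−10) = 4·1·(−1)·(−3) = 12 ≡ 12, so v_3 = 12^{−1} = 12 (mod 13).
  i = 4 (α = 8): (8−3)(8−6)(8−7)(8−10) = 5·2·1·(−2) = −20 ≡ 6, so v_4 = 6^{−1} = 11 (mod 13).
  i = 5 (α = 10): (10−3)(10−6)(10−7)(10−8) = 7·4·3·2 = 168 ≡ 12, so v_5 = 12^{−1} = 12 (mod 13).
  v = [10, 7, 12, 11, 12].
Step 2: syndromes of r = [3, 8, 4, 1, 8] (all sums mod 13).
  S_0 = Σ v_i r_i = 10·3 + 7·8 + 12·4 + 11·1 + 12·8 = 241 ≡ 7.
  S_1 = Σ v_i α_i r_i = 10·3·3 + 7·6·8 + 12·7·4 + 11·8·1 + 12·10·8 = 1810 ≡ 3.
  α_i^2 mod 13 = [9, 10, 10, 12, 9].
  S_2 = Σ v_i α_i^2 r_i = 10·9·3 + 7·10·8 + 12·10·4 + 11·12·1 + 12·9·8 = 2306 ≡ 5.
  S = (7, 3, 5) ≠ 0, so r is not a codeword (an error is present).
Step 3: locate the error. For a single error e at position i, S_ℓ = v_i·e·α_i^ℓ, so α_err = S_1/S_0.
  S_0^{−1} = 7^{−1} = 2 (mod 13), so α_err = 3·2 = 6 ≡ 6 = α_2. Error position i = 2.
  Consistency check: S_2/S_1 = 5·9 = 45 ≡ 6 = α_err ✓ (single-error assumption holds).
Step 4: error magnitude e = S_0/v_2 = S_0·∏_{j≠2}(α_2 − α_j) = 7·2 = 14 ≡ 1 (mod 13).
Step 5: correct position 2: c_2 = r_2 − e = 8 − 1 ≡ 7 (mod 13). Hence c = [3, 7, 4, 1, 8].
  Check: interpolating c through the α_i gives m(x) = 12 + 10·x (degree < 2) with m(α_i) = c_i for every i, so c is indeed a codeword.


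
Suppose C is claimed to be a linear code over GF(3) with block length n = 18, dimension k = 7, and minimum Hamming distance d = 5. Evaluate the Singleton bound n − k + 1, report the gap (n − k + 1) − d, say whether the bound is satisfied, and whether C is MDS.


Singleton RHS = n − k + 1 = 12, slack = 7, bound satisfied, not MDS.

Singleton bound: d ≤ n − k + 1.
Here n = 18, k = 7, so n − k + 1 = 12.
Given d = 5, check d ≤ 12: YES.
Slack = (n − k + 1) − d = 7.
The code is NOT MDS (slack = 7 > 0).
Description: the claimed parameters are [18, 7, 5]_3; such a code would be non-MDS.


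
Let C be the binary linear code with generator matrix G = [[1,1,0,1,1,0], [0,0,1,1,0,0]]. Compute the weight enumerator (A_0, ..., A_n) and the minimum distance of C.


Weight distribution: A_0 = 1, A_2 = 1, A_4 = 2. Minimum distance d = 2.

Enumerate all 2^2 = 4 messages m ∈ F_2^2.
For each, compute codeword c = mG in F_2^6, then tally its weight.
  m = 00 → c = 000000, weight = 0.
  m = 10 → c = 110110, weight = 4.
  m = 01 → c = 001100, weight = 2.
  m = 11 → c = 111010, weight = 4.
Tally weights:
  weight 0: 1 codewords.
  weight 2: 1 codewords.
  weight 4: 2 codewords.
Minimum distance d = smallest w > 0 with A_w > 0 = 2.
Sanity: Σ A_w = 4 = 2^2 = 4 ✓.


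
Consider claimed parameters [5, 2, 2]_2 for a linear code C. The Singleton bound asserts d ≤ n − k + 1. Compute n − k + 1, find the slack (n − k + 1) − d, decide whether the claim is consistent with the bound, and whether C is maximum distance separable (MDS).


Singleton RHS = n − k + 1 = 4, slack = 2, bound satisfied, not MDS.

Singleton bound: d ≤ n − k + 1.
Here n = 5, k = 2, so n − k + 1 = 4.
Given d = 2, check d ≤ 4: YES.
Slack = (n − k + 1) − d = 2.
The code is NOT MDS (slack = 2 > 0).
Description: the claimed parameters are [5, 2, 2]_2; such a code would be non-MDS.


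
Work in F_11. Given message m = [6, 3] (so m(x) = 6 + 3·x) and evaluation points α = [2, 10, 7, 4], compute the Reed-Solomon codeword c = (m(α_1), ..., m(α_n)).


c = [1, 3, 5, 7]

Message polynomial: m(x) = 6 + 3·x (mod 11).
For each evaluation point α_i, compute m(α_i) mod 11:
  α_1 = 2: Horner steps 3 → 1, so m(2) = 1.
  α_2 = 10: Horner steps 3 → 3, so m(10) = 3.
  α_3 = 7: Horner steps 3 → 5, so m(7) = 5.
  α_4 = 4: Horner steps 3 → 7, so m(4) = 7.
Codeword c = [1, 3, 5, 7] ∈ F_11^4.


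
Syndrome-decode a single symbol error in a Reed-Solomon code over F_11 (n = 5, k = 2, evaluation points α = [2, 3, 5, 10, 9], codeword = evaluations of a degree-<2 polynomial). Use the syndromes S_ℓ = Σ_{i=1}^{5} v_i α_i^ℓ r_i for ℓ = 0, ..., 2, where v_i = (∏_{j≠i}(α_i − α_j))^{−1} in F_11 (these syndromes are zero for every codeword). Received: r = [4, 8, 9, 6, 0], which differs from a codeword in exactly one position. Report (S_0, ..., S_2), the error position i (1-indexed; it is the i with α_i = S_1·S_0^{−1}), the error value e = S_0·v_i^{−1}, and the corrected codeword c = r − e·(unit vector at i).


S = (8, 5, 10), error at position 1, error magnitude e = 2, c = [2, 8, 9, 6, 0].

Step 1: column multipliers v_i = (∏_{j≠i}(α_i − α_j))^{−1} mod 11.
  i = 1 (α = 2): (2−3)(2−5)(2−10)(2−9) = (−1)·(−3)·(−8)·(−7) = 168 ≡ 3, so v_1 = 3^{−1} = 4 (mod 11).
  i = 2 (α = 3): (3−2)(3−5)(3−10)(3−9) = 1·(−2)·(−7)·(−6) = −84 ≡ 4, so v_2 = 4^{−1} = 3 (mod 11).
  i = 3 (α = 5): (5−2)(5−3)(5−10)(5−9) = 3·2·(−5)·(−4) = 120 ≡ 10, so v_3 = 10^{−1} = 10 (mod 11).
  i = 4 (α = 10): (10−2)(10−3)(10−5)(10−9) = 8·7·5·1 = 280 ≡ 5, so v_4 = 5^{−1} = 9 (mod 11).
  i = 5 (α = 9): (9−2)(9−3)(9−5)(9−10) = 7·6·4·(−1) = −168 ≡ 8, so v_5 = 8^{−1} = 7 (mod 11).
  v = [4, 3, 10, 9, 7].
Step 2: syndromes of r = [4, 8, 9, 6, 0] (all sums mod 11).
  S_0 = Σ v_i r_i = 4·4 + 3·8 + 10·9 + 9·6 + 7·0 = 184 ≡ 8.
  S_1 = Σ v_i α_i r_i = 4·2·4 + 3·3·8 + 10·5·9 + 9·10·6 + 7·9·0 = 1094 ≡ 5.
  α_i^2 mod 11 = [4, 9, 3, 1, 4].
  S_2 = Σ v_i α_i^2 r_i = 4·4·4 + 3·9·8 + 10·3·9 + 9·1·6 + 7·4·0 = 604 ≡ 10.
  S = (8, 5, 10) ≠ 0, so r is not a codeword (an error is present).
Step 3: locate the error. For a single error e at position i, S_ℓ = v_i·e·α_i^ℓ, so α_err = S_1/S_0.
  S_0^{−1} = 8^{−1} = 7 (mod 11), so α_err = 5·7 = 35 ≡ 2 = α_1. Error position i = 1.
  Consistency check: S_2/S_1 = 10·9 = 90 ≡ 2 = α_err ✓ (single-error assumption holds).
Step 4: error magnitude e = S_0/v_1 = S_0·∏_{j≠1}(α_1 − α_j) = 8·3 = 24 ≡ 2 (mod 11).
Step 5: correct position 1: c_1 = r_1 − e = 4 − 2 ≡ 2 (mod 11). Hence c = [2, 8, 9, 6, 0].
  Check: interpolating c through the α_i gives m(x) = 1 + 6·x (degree < 2) with m(α_i) = c_i for every i, so c is indeed a codeword.


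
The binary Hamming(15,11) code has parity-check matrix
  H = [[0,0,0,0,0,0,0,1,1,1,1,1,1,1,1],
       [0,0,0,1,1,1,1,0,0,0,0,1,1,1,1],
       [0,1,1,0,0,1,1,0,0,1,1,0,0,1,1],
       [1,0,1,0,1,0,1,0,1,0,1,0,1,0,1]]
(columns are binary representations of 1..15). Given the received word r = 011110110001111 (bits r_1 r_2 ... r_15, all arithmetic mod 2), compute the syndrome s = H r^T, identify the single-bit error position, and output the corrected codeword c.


s = (1, 1, 1, 1)^T, error position = 15, corrected codeword c = 011110110001110

Compute s = H r^T mod 2 one row at a time:
  s_1 = 1 + 0 + 0 + 0 + 1 + 1 + 1 + 1 = 5 ≡ 1 (mod 2).
  s_2 = 1 + 1 + 0 + 1 + 1 + 1 + 1 + 1 = 7 ≡ 1 (mod 2).
  s_3 = 1 + 1 + 0 + 1 + 0 + 0 + 1 + 1 = 5 ≡ 1 (mod 2).
  s_4 = 0 + 1 + 1 + 1 + 0 + 0 + 1 + 1 = 5 ≡ 1 (mod 2).
s = (1, 1, 1, 1)^T — this equals column 15 of H (binary 1111), so error is at position 15.
Correct: flip bit 15 of r = 011110110001111 to get c = 011110110001110.


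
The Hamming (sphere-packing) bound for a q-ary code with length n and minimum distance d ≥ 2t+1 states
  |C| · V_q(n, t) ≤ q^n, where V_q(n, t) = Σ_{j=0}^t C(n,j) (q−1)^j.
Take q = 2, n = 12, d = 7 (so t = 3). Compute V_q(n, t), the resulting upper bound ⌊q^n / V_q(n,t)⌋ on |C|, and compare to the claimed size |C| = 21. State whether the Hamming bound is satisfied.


V_q(n, t) = 299, q^n = 4096, Hamming bound = 13, |C| = 21 > bound (violated).

Step 1: Compute V_q(n, t) = Σ_{j=0}^3 C(n, j) (q−1)^j.
  j = 0: C(12,0)·(1)^0 = 1·1 = 1.
  j = 1: C(12,1)·(1)^1 = 12·1 = 12.
  j = 2: C(12,2)·(1)^2 = 66·1 = 66.
  j = 3: C(12,3)·(1)^3 = 220·1 = 220.
  V_q(n, t) = 1 + 12 + 66 + 220 = 299.
Step 2: q^n = 2^12 = 4096.
Step 3: Hamming bound ⌊q^n / V_q(n,t)⌋ = ⌊4096/299⌋ = 13.
Step 4: Compare |C| = 21 to 13: violated.
The claimed |C| lies above the Hamming bound, so no 2-ary code of length 12 with d ≥ 7 can have 21 codewords.


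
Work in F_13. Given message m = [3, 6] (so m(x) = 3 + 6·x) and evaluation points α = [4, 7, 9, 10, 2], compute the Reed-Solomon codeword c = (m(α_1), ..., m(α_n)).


c = [1, 6, 5, 11, 2]

Message polynomial: m(x) = 3 + 6·x (mod 13).
For each evaluation point α_i, compute m(α_i) mod 13:
  α_1 = 4: Horner steps 6 → 1, so m(4) = 1.
  α_2 = 7: Horner steps 6 → 6, so m(7) = 6.
  α_3 = 9: Horner steps 6 → 5, so m(9) = 5.
  α_4 = 10: Horner steps 6 → 11, so m(10) = 11.
  α_5 = 2: Horner steps 6 → 2, so m(2) = 2.
Codeword c = [1, 6, 5, 11, 2] ∈ F_13^5.


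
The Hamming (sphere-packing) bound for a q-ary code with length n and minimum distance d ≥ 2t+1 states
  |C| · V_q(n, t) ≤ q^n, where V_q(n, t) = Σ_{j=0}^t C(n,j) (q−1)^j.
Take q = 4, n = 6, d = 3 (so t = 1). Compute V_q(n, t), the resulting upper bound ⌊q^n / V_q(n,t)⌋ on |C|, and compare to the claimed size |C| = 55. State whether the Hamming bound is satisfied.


V_q(n, t) = 19, q^n = 4096, Hamming bound = 215, |C| = 55 ≤ bound (satisfied).

Step 1: Compute V_q(n, t) = Σ_{j=0}^1 C(n, j) (q−1)^j.
  j = 0: C(6,0)·(3)^0 = 1·1 = 1.
  j = 1: C(6,1)·(3)^1 = 6·3 = 18.
  V_q(n, t) = 1 + 18 = 19.
Step 2: q^n = 4^6 = 4096.
Step 3: Hamming bound ⌊q^n / V_q(n,t)⌋ = ⌊4096/19⌋ = 215.
Step 4: Compare |C| = 55 to 215: satisfied.
The claimed |C| lies below the Hamming bound.


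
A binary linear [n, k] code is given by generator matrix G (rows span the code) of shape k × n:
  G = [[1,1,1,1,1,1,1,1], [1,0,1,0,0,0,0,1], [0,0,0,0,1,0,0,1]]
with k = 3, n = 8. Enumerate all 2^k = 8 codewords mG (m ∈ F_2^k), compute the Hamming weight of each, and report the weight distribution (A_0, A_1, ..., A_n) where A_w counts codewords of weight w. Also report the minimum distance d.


Weight distribution: A_0 = 1, A_2 = 1, A_3 = 2, A_5 = 2, A_6 = 1, A_8 = 1. Minimum distance d = 2.

Enumerate all 2^3 = 8 messages m ∈ F_2^3.
For each, compute codeword c = mG in F_2^8, then tally its weight.
  m = 000 → c = 00000000, weight = 0.
  m = 100 → c = 11111111, weight = 8.
  m = 010 → c = 10100001, weight = 3.
  m = 110 → c = 01011110, weight = 5.
  m = 001 → c = 00001001, weight = 2.
  m = 101 → c = 11110110, weight = 6.
  m = 011 → c = 10101000, weight = 3.
  m = 111 → c = 01010111, weight = 5.
Tally weights:
  weight 0: 1 codewords.
  weight 2: 1 codewords.
  weight 3: 2 codewords.
  weight 5: 2 codewords.
  weight 6: 1 codewords.
  weight 8: 1 codewords.
Minimum distance d = smallest w > 0 with A_w > 0 = 2.
Sanity: Σ A_w = 8 = 2^3 = 8 ✓.


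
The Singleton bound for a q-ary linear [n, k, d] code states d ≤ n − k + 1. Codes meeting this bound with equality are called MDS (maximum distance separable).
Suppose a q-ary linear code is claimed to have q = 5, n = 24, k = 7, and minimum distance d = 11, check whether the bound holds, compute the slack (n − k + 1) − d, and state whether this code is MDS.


Singleton RHS = n − k + 1 = 18, slack = 7, bound satisfied, not MDS.

Singleton bound: d ≤ n − k + 1.
Here n = 24, k = 7, so n − k + 1 = 18.
Given d = 11, check d ≤ 18: YES.
Slack = (n − k + 1) − d = 7.
The code is NOT MDS (slack = 7 > 0).
Description: the claimed parameters are [24, 7, 11]_5; such a code would be non-MDS.


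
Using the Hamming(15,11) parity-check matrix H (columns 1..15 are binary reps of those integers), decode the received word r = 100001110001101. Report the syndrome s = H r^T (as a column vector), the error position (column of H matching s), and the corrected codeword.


s = (0, 1, 1, 0)^T, error position = 6, corrected codeword c = 100000110001101

Compute s = H r^T mod 2 one row at a time:
  s_1 = 1 + 0 + 0 + 0 + 1 + 1 + 0 + 1 = 4 ≡ 0 (mod 2).
  s_2 = 0 + 0 + 1 + 1 + 1 + 1 + 0 + 1 = 5 ≡ 1 (mod 2).
  s_3 = 0 + 0 + 1 + 1 + 0 + 0 + 0 + 1 = 3 ≡ 1 (mod 2).
  s_4 = 1 + 0 + 0 + 1 + 0 + 0 + 1 + 1 = 4 ≡ 0 (mod 2).
s = (0, 1, 1, 0)^T — this equals column 6 of H (binary 0110), so error is at position 6.
Correct: flip bit 6 of r = 100001110001101 to get c = 100000110001101.


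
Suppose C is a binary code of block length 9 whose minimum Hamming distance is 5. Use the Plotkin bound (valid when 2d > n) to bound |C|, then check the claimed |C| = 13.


Plotkin bound M ≤ 10; given |C| = 13 > bound (violated).

Check applicability: 2d = 10, n = 9.
2d − n = 1 > 0, so Plotkin applies.
Compute d/(2d−n) = 5/1 ≈ 5.0000.
⌊d/(2d−n)⌋ = 5.
Plotkin bound: M ≤ 2·5 = 10.
Given |C| = 13, check: VIOLATED.
This |C| is above the Plotkin bound, so no binary code with n = 9, d = 5 and 13 codewords exists.


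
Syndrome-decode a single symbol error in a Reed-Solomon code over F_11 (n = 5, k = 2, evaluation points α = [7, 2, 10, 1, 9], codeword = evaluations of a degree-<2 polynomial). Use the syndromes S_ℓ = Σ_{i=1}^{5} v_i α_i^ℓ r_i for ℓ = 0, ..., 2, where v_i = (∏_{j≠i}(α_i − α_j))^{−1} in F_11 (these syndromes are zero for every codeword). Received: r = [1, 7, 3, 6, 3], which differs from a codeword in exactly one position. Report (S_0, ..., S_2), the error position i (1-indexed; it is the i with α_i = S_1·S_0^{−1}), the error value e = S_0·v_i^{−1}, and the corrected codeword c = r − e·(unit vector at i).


S = (3, 8, 3), error at position 3, error magnitude e = 10, c = [1, 7, 4, 6, 3].

Step 1: column multipliers v_i = (∏_{j≠i}(α_i − α_j))^{−1} mod 11.
  i = 1 (α = 7): (7−2)(7−10)(7−1)(7−9) = 5·(−3)·6·(−2) = 180 ≡ 4, so v_1 = 4^{−1} = 3 (mod 11).
  i = 2 (α = 2): (2−7)(2−10)(2−1)(2−9) = (−5)·(−8)·1·(−7) = −280 ≡ 6, so v_2 = 6^{−1} = 2 (mod 11).
  i = 3 (α = 10): (10−7)(10−2)(10−1)(10−9) = 3·8·9·1 = 216 ≡ 7, so v_3 = 7^{−1} = 8 (mod 11).
  i = 4 (α = 1): (1−7)(1−2)(1−10)(1−9) = (−6)·(−1)·(−9)·(−8) = 432 ≡ 3, so v_4 = 3^{−1} = 4 (mod 11).
  i = 5 (α = 9): (9−7)(9−2)(9−10)(9−1) = 2·7·(−1)·8 = −112 ≡ 9, so v_5 = 9^{−1} = 5 (mod 11).
  v = [3, 2, 8, 4, 5].
Step 2: syndromes of r = [1, 7, 3, 6, 3] (all sums mod 11).
  S_0 = Σ v_i r_i = 3·1 + 2·7 + 8·3 + 4·6 + 5·3 = 80 ≡ 3.
  S_1 = Σ v_i α_i r_i = 3·7·1 + 2·2·7 + 8·10·3 + 4·1·6 + 5·9·3 = 448 ≡ 8.
  α_i^2 mod 11 = [5, 4, 1, 1, 4].
  S_2 = Σ v_i α_i^2 r_i = 3·5·1 + 2·4·7 + 8·1·3 + 4·1·6 + 5·4·3 = 179 ≡ 3.
  S = (3, 8, 3) ≠ 0, so r is not a codeword (an error is present).
Step 3: locate the error. For a single error e at position i, S_ℓ = v_i·e·α_i^ℓ, so α_err = S_1/S_0.
  S_0^{−1} = 3^{−1} = 4 (mod 11), so α_err = 8·4 = 32 ≡ 10 = α_3. Error position i = 3.
  Consistency check: S_2/S_1 = 3·7 = 21 ≡ 10 = α_err ✓ (single-error assumption holds).
Step 4: error magnitude e = S_0/v_3 = S_0·∏_{j≠3}(α_3 − α_j) = 3·7 = 21 ≡ 10 (mod 11).
Step 5: correct position 3: c_3 = r_3 − e = 3 − 10 ≡ 4 (mod 11). Hence c = [1, 7, 4, 6, 3].
  Check: interpolating c through the α_i gives m(x) = 5 + 1·x (degree < 2) with m(α_i) = c_i for every i, so c is indeed a codeword.


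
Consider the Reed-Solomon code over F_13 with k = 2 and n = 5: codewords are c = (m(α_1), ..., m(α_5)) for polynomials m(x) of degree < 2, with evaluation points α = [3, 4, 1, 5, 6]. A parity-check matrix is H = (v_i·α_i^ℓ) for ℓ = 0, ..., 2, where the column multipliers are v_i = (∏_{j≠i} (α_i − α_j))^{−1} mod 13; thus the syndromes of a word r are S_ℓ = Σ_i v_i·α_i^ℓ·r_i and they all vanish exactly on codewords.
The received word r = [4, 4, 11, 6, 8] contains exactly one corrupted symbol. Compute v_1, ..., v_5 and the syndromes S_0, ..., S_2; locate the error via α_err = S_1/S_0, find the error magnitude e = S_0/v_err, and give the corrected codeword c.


S = (2, 6, 5), error at position 1, error magnitude e = 2, c = [2, 4, 11, 6, 8].

Step 1: column multipliers v_i = (∏_{j≠i}(α_i − α_j))^{−1} mod 13.
  i = 1 (α = 3): (3−4)(3−1)(3−5)(3−6) = (−1)·2·(−2)·(−3) = −12 ≡ 1, so v_1 = 1^{−1} = 1 (mod 13).
  i = 2 (α = 4): (4−3)(4−1)(4−5)(4−6) = 1·3·(−1)·(−2) = 6 ≡ 6, so v_2 = 6^{−1} = 11 (mod 13).
  i = 3 (α = 1): (1−3)(1−4)(1−5)(1−6) = (−2)·(−3)·(−4)·(−5) = 120 ≡ 3, so v_3 = 3^{−1} = 9 (mod 13).
  i = 4 (α = 5): (5−3)(5−4)(5−1)(5−6) = 2·1·4·(−1) = −8 ≡ 5, so v_4 = 5^{−1} = 8 (mod 13).
  i = 5 (α = 6): (6−3)(6−4)(6−1)(6−5) = 3·2·5·1 = 30 ≡ 4, so v_5 = 4^{−1} = 10 (mod 13).
  v = [1, 11, 9, 8, 10].
Step 2: syndromes of r = [4, 4, 11, 6, 8] (all sums mod 13).
  S_0 = Σ v_i r_i = 1·4 + 11·4 + 9·11 + 8·6 + 10·8 = 275 ≡ 2.
  S_1 = Σ v_i α_i r_i = 1·3·4 + 11·4·4 + 9·1·11 + 8·5·6 + 10·6·8 = 1007 ≡ 6.
  α_i^2 mod 13 = [9, 3, 1, 12, 10].
  S_2 = Σ v_i α_i^2 r_i = 1·9·4 + 11·3·4 + 9·1·11 + 8·12·6 + 10·10·8 = 1643 ≡ 5.
  S = (2, 6, 5) ≠ 0, so r is not a codeword (an error is present).
Step 3: locate the error. For a single error e at position i, S_ℓ = v_i·e·α_i^ℓ, so α_err = S_1/S_0.
  S_0^{−1} = 2^{−1} = 7 (mod 13), so α_err = 6·7 = 42 ≡ 3 = α_1. Error position i = 1.
  Consistency check: S_2/S_1 = 5·11 = 55 ≡ 3 = α_err ✓ (single-error assumption holds).
Step 4: error magnitude e = S_0/v_1 = S_0·∏_{j≠1}(α_1 − α_j) = 2·1 = 2 ≡ 2 (mod 13).
Step 5: correct position 1: c_1 = r_1 − e = 4 − 2 ≡ 2 (mod 13). Hence c = [2, 4, 11, 6, 8].
  Check: interpolating c through the α_i gives m(x) = 9 + 2·x (degree < 2) with m(α_i) = c_i for every i, so c is indeed a codeword.


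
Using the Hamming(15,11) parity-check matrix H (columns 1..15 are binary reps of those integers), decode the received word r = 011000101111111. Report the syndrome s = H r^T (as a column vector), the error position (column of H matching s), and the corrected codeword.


s = (1, 1, 1, 0)^T, error position = 14, corrected codeword c = 011000101111101

Compute s = H r^T mod 2 one row at a time:
  s_1 = 0 + 1 + 1 + 1 + 1 + 1 + 1 + 1 = 7 ≡ 1 (mod 2).
  s_2 = 0 + 0 + 0 + 1 + 1 + 1 + 1 + 1 = 5 ≡ 1 (mod 2).
  s_3 = 1 + 1 + 0 + 1 + 1 + 1 + 1 + 1 = 7 ≡ 1 (mod 2).
  s_4 = 0 + 1 + 0 + 1 + 1 + 1 + 1 + 1 = 6 ≡ 0 (mod 2).
s = (1, 1, 1, 0)^T — this equals column 14 of H (binary 1110), so error is at position 14.
Correct: flip bit 14 of r = 011000101111111 to get c = 011000101111101.


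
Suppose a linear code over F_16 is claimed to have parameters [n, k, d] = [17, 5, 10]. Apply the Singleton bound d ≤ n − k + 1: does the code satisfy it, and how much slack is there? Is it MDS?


Singleton RHS = n − k + 1 = 13, slack = 3, bound satisfied, not MDS.

Singleton bound: d ≤ n − k + 1.
Here n = 17, k = 5, so n − k + 1 = 13.
Given d = 10, check d ≤ 13: YES.
Slack = (n − k + 1) − d = 3.
The code is NOT MDS (slack = 3 > 0).
Description: the claimed parameters are [17, 5, 10]_16; such a code would be non-MDS.


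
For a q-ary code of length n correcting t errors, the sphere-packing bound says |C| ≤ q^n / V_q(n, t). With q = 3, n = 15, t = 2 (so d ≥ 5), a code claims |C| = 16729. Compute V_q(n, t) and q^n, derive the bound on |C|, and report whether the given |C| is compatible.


V_q(n, t) = 451, q^n = 14348907, Hamming bound = 31815, |C| = 16729 ≤ bound (satisfied).

Step 1: Compute V_q(n, t) = Σ_{j=0}^2 C(n, j) (q−1)^j.
  j = 0: C(15,0)·(2)^0 = 1·1 = 1.
  j = 1: C(15,1)·(2)^1 = 15·2 = 30.
  j = 2: C(15,2)·(2)^2 = 105·4 = 420.
  V_q(n, t) = 1 + 30 + 420 = 451.
Step 2: q^n = 3^15 = 14348907.
Step 3: Hamming bound ⌊q^n / V_q(n,t)⌋ = ⌊14348907/451⌋ = 31815.
Step 4: Compare |C| = 16729 to 31815: satisfied.
The claimed |C| lies below the Hamming bound.


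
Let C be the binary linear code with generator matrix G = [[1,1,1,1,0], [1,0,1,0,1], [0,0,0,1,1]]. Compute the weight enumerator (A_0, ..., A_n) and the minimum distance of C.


Weight distribution: A_0 = 1, A_1 = 1, A_2 = 1, A_3 = 3, A_4 = 2. Minimum distance d = 1.

Enumerate all 2^3 = 8 messages m ∈ F_2^3.
For each, compute codeword c = mG in F_2^5, then tally its weight.
  m = 000 → c = 00000, weight = 0.
  m = 100 → c = 11110, weight = 4.
  m = 010 → c = 10101, weight = 3.
  m = 110 → c = 01011, weight = 3.
  m = 001 → c = 00011, weight = 2.
  m = 101 → c = 11101, weight = 4.
  m = 011 → c = 10110, weight = 3.
  m = 111 → c = 01000, weight = 1.
Tally weights:
  weight 0: 1 codewords.
  weight 1: 1 codewords.
  weight 2: 1 codewords.
  weight 3: 3 codewords.
  weight 4: 2 codewords.
Minimum distance d = smallest w > 0 with A_w > 0 = 1.
Sanity: Σ A_w = 8 = 2^3 = 8 ✓.


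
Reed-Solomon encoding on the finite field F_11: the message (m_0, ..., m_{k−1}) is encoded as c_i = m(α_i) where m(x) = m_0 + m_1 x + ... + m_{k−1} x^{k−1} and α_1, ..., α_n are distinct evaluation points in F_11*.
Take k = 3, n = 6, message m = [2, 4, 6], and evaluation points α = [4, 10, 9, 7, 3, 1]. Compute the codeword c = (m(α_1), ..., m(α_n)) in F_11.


c = [4, 4, 7, 5, 2, 1]

Message polynomial: m(x) = 2 + 4·x + 6·x^2 (mod 11).
For each evaluation point α_i, compute m(α_i) mod 11:
  α_1 = 4: Horner steps 6 → 6 → 4, so m(4) = 4.
  α_2 = 10: Horner steps 6 → 9 → 4, so m(10) = 4.
  α_3 = 9: Horner steps 6 → 3 → 7, so m(9) = 7.
  α_4 = 7: Horner steps 6 → 2 → 5, so m(7) = 5.
  α_5 = 3: Horner steps 6 → 0 → 2, so m(3) = 2.
  α_6 = 1: Horner steps 6 → 10 → 1, so m(1) = 1.
Codeword c = [4, 4, 7, 5, 2, 1] ∈ F_11^6.


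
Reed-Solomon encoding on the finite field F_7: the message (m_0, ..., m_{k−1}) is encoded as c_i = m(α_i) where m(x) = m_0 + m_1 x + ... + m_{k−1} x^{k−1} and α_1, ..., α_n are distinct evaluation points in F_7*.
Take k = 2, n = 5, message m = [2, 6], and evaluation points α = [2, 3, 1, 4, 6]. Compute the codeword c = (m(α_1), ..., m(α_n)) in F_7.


c = [0, 6, 1, 5, 3]

Message polynomial: m(x) = 2 + 6·x (mod 7).
For each evaluation point α_i, compute m(α_i) mod 7:
  α_1 = 2: Horner steps 6 → 0, so m(2) = 0.
  α_2 = 3: Horner steps 6 → 6, so m(3) = 6.
  α_3 = 1: Horner steps 6 → 1, so m(1) = 1.
  α_4 = 4: Horner steps 6 → 5, so m(4) = 5.
  α_5 = 6: Horner steps 6 → 3, so m(6) = 3.
Codeword c = [0, 6, 1, 5, 3] ∈ F_7^5.


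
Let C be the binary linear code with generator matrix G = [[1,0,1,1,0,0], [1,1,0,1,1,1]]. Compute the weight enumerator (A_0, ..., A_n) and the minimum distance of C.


Weight distribution: A_0 = 1, A_3 = 1, A_4 = 1, A_5 = 1. Minimum distance d = 3.

Enumerate all 2^2 = 4 messages m ∈ F_2^2.
For each, compute codeword c = mG in F_2^6, then tally its weight.
  m = 00 → c = 000000, weight = 0.
  m = 10 → c = 101100, weight = 3.
  m = 01 → c = 110111, weight = 5.
  m = 11 → c = 011011, weight = 4.
Tally weights:
  weight 0: 1 codewords.
  weight 3: 1 codewords.
  weight 4: 1 codewords.
  weight 5: 1 codewords.
Minimum distance d = smallest w > 0 with A_w > 0 = 3.
Sanity: Σ A_w = 4 = 2^2 = 4 ✓.


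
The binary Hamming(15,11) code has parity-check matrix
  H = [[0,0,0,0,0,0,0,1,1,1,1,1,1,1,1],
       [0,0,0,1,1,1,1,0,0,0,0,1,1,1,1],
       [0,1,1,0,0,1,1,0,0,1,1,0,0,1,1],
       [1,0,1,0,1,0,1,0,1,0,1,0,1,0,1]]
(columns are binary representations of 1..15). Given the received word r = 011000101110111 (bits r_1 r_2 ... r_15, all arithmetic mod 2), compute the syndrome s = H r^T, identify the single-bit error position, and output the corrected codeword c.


s = (0, 0, 1, 0)^T, error position = 2, corrected codeword c = 001000101110111

Compute s = H r^T mod 2 one row at a time:
  s_1 = 0 + 1 + 1 + 1 + 0 + 1 + 1 + 1 = 6 ≡ 0 (mod 2).
  s_2 = 0 + 0 + 0 + 1 + 0 + 1 + 1 + 1 = 4 ≡ 0 (mod 2).
  s_3 = 1 + 1 + 0 + 1 + 1 + 1 + 1 + 1 = 7 ≡ 1 (mod 2).
  s_4 = 0 + 1 + 0 + 1 + 1 + 1 + 1 + 1 = 6 ≡ 0 (mod 2).
s = (0, 0, 1, 0)^T — this equals column 2 of H (binary 0010), so error is at position 2.
Correct: flip bit 2 of r = 011000101110111 to get c = 001000101110111.


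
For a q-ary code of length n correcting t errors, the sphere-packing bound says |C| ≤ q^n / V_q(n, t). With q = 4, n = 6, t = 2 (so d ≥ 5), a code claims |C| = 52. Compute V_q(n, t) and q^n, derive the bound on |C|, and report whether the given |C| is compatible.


V_q(n, t) = 154, q^n = 4096, Hamming bound = 26, |C| = 52 > bound (violated).

Step 1: Compute V_q(n, t) = Σ_{j=0}^2 C(n, j) (q−1)^j.
  j = 0: C(6,0)·(3)^0 = 1·1 = 1.
  j = 1: C(6,1)·(3)^1 = 6·3 = 18.
  j = 2: C(6,2)·(3)^2 = 15·9 = 135.
  V_q(n, t) = 1 + 18 + 135 = 154.
Step 2: q^n = 4^6 = 4096.
Step 3: Hamming bound ⌊q^n / V_q(n,t)⌋ = ⌊4096/154⌋ = 26.
Step 4: Compare |C| = 52 to 26: violated.
The claimed |C| lies above the Hamming bound, so no 4-ary code of length 6 with d ≥ 5 can have 52 codewords.


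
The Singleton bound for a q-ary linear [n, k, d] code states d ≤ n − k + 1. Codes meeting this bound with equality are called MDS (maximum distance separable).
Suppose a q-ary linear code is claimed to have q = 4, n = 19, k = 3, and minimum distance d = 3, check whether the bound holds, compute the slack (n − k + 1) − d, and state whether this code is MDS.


Singleton RHS = n − k + 1 = 17, slack = 14, bound satisfied, not MDS.

Singleton bound: d ≤ n − k + 1.
Here n = 19, k = 3, so n − k + 1 = 17.
Given d = 3, check d ≤ 17: YES.
Slack = (n − k + 1) − d = 14.
The code is NOT MDS (slack = 14 > 0).
Description: the claimed parameters are [19, 3, 3]_4; such a code would be non-MDS.


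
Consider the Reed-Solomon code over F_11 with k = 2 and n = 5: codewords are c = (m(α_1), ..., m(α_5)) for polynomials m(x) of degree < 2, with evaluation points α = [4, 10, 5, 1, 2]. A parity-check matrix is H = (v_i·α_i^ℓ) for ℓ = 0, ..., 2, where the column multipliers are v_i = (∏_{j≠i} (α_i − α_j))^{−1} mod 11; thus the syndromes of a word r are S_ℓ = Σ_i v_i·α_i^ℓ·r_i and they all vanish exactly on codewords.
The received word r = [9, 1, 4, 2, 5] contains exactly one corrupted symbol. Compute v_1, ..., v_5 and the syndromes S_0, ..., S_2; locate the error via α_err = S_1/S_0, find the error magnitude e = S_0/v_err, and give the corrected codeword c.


S = (9, 7, 3), error at position 5, error magnitude e = 8, c = [9, 1, 4, 2, 8].

Step 1: column multipliers v_i = (∏_{j≠i}(α_i − α_j))^{−1} mod 11.
  i = 1 (α = 4): (4−10)(4−5)(4−1)(4−2) = (−6)·(−1)·3·2 = 36 ≡ 3, so v_1 = 3^{−1} = 4 (mod 11).
  i = 2 (α = 10): (10−4)(10−5)(10−1)(10−2) = 6·5·9·8 = 2160 ≡ 4, so v_2 = 4^{−1} = 3 (mod 11).
  i = 3 (α = 5): (5−4)(5−10)(5−1)(5−2) = 1·(−5)·4·3 = −60 ≡ 6, so v_3 = 6^{−1} = 2 (mod 11).
  i = 4 (α = 1): (1−4)(1−10)(1−5)(1−2) = (−3)·(−9)·(−4)·(−1) = 108 ≡ 9, so v_4 = 9^{−1} = 5 (mod 11).
  i = 5 (α = 2): (2−4)(2−10)(2−5)(2−1) = (−2)·(−8)·(−3)·1 = −48 ≡ 7, so v_5 = 7^{−1} = 8 (mod 11).
  v = [4, 3, 2, 5, 8].
Step 2: syndromes of r = [9, 1, 4, 2, 5] (all sums mod 11).
  S_0 = Σ v_i r_i = 4·9 + 3·1 + 2·4 + 5·2 + 8·5 = 97 ≡ 9.
  S_1 = Σ v_i α_i r_i = 4·4·9 + 3·10·1 + 2·5·4 + 5·1·2 + 8·2·5 = 304 ≡ 7.
  α_i^2 mod 11 = [5, 1, 3, 1, 4].
  S_2 = Σ v_i α_i^2 r_i = 4·5·9 + 3·1·1 + 2·3·4 + 5·1·2 + 8·4·5 = 377 ≡ 3.
  S = (9, 7, 3) ≠ 0, so r is not a codeword (an error is present).
Step 3: locate the error. For a single error e at position i, S_ℓ = v_i·e·α_i^ℓ, so α_err = S_1/S_0.
  S_0^{−1} = 9^{−1} = 5 (mod 11), so α_err = 7·5 = 35 ≡ 2 = α_5. Error position i = 5.
  Consistency check: S_2/S_1 = 3·8 = 24 ≡ 2 = α_err ✓ (single-error assumption holds).
Step 4: error magnitude e = S_0/v_5 = S_0·∏_{j≠5}(α_5 − α_j) = 9·7 = 63 ≡ 8 (mod 11).
Step 5: correct position 5: c_5 = r_5 − e = 5 − 8 ≡ 8 (mod 11). Hence c = [9, 1, 4, 2, 8].
  Check: interpolating c through the α_i gives m(x) = 7 + 6·x (degree < 2) with m(α_i) = c_i for every i, so c is indeed a codeword.


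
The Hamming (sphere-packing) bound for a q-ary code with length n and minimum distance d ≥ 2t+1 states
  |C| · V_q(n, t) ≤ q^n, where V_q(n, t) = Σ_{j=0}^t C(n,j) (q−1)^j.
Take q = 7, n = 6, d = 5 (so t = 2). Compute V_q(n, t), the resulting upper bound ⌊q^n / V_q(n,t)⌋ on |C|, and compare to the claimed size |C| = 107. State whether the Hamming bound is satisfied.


V_q(n, t) = 577, q^n = 117649, Hamming bound = 203, |C| = 107 ≤ bound (satisfied).

Step 1: Compute V_q(n, t) = Σ_{j=0}^2 C(n, j) (q−1)^j.
  j = 0: C(6,0)·(6)^0 = 1·1 = 1.
  j = 1: C(6,1)·(6)^1 = 6·6 = 36.
  j = 2: C(6,2)·(6)^2 = 15·36 = 540.
  V_q(n, t) = 1 + 36 + 540 = 577.
Step 2: q^n = 7^6 = 117649.
Step 3: Hamming bound ⌊q^n / V_q(n,t)⌋ = ⌊117649/577⌋ = 203.
Step 4: Compare |C| = 107 to 203: satisfied.
The claimed |C| lies below the Hamming bound.


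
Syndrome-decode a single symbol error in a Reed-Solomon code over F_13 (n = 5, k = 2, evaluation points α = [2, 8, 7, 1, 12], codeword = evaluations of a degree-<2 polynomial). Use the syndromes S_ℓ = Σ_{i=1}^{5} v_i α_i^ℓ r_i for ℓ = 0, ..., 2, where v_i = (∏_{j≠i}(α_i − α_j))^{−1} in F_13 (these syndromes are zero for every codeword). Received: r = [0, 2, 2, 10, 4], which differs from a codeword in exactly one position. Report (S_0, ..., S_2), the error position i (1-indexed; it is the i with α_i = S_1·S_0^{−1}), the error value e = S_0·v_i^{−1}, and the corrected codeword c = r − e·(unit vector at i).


S = (10, 2, 3), error at position 2, error magnitude e = 10, c = [0, 5, 2, 10, 4].

Step 1: column multipliers v_i = (∏_{j≠i}(α_i − α_j))^{−1} mod 13.
  i = 1 (α = 2): (2−8)(2−7)(2−1)(2−12) = (−6)·(−5)·1·(−10) = −300 ≡ 12, so v_1 = 12^{−1} = 12 (mod 13).
  i = 2 (α = 8): (8−2)(8−7)(8−1)(8−12) = 6·1·7·(−4) = −168 ≡ 1, so v_2 = 1^{−1} = 1 (mod 13).
  i = 3 (α = 7): (7−2)(7−8)(7−1)(7−12) = 5·(−1)·6·(−5) = 150 ≡ 7, so v_3 = 7^{−1} = 2 (mod 13).
  i = 4 (α = 1): (1−2)(1−8)(1−7)(1−12) = (−1)·(−7)·(−6)·(−11) = 462 ≡ 7, so v_4 = 7^{−1} = 2 (mod 13).
  i = 5 (α = 12): (12−2)(12−8)(12−7)(12−1) = 10·4·5·11 = 2200 ≡ 3, so v_5 = 3^{−1} = 9 (mod 13).
  v = [12, 1, 2, 2, 9].
Step 2: syndromes of r = [0, 2, 2, 10, 4] (all sums mod 13).
  S_0 = Σ v_i r_i = 12·0 + 1·2 + 2·2 + 2·10 + 9·4 = 62 ≡ 10.
  S_1 = Σ v_i α_i r_i = 12·2·0 + 1·8·2 + 2·7·2 + 2·1·10 + 9·12·4 = 496 ≡ 2.
  α_i^2 mod 13 = [4, 12, 10, 1, 1].
  S_2 = Σ v_i α_i^2 r_i = 12·4·0 + 1·12·2 + 2·10·2 + 2·1·10 + 9·1·4 = 120 ≡ 3.
  S = (10, 2, 3) ≠ 0, so r is not a codeword (an error is present).
Step 3: locate the error. For a single error e at position i, S_ℓ = v_i·e·α_i^ℓ, so α_err = S_1/S_0.
  S_0^{−1} = 10^{−1} = 4 (mod 13), so α_err = 2·4 = 8 ≡ 8 = α_2. Error position i = 2.
  Consistency check: S_2/S_1 = 3·7 = 21 ≡ 8 = α_err ✓ (single-error assumption holds).
Step 4: error magnitude e = S_0/v_2 = S_0·∏_{j≠2}(α_2 − α_j) = 10·1 = 10 ≡ 10 (mod 13).
Step 5: correct position 2: c_2 = r_2 − e = 2 − 10 ≡ 5 (mod 13). Hence c = [0, 5, 2, 10, 4].
  Check: interpolating c through the α_i gives m(x) = 7 + 3·x (degree < 2) with m(α_i) = c_i for every i, so c is indeed a codeword.


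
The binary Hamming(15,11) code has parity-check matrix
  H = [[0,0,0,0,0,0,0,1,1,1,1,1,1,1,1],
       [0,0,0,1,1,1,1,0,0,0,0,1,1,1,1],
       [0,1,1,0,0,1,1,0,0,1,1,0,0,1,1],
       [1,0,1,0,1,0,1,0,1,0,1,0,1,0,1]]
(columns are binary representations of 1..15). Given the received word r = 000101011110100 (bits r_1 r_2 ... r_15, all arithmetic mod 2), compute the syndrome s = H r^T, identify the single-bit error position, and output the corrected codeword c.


s = (1, 1, 1, 1)^T, error position = 15, corrected codeword c = 000101011110101

Compute s = H r^T mod 2 one row at a time:
  s_1 = 1 + 1 + 1 + 1 + 0 + 1 + 0 + 0 = 5 ≡ 1 (mod 2).
  s_2 = 1 + 0 + 1 + 0 + 0 + 1 + 0 + 0 = 3 ≡ 1 (mod 2).
  s_3 = 0 + 0 + 1 + 0 + 1 + 1 + 0 + 0 = 3 ≡ 1 (mod 2).
  s_4 = 0 + 0 + 0 + 0 + 1 + 1 + 1 + 0 = 3 ≡ 1 (mod 2).
s = (1, 1, 1, 1)^T — this equals column 15 of H (binary 1111), so error is at position 15.
Correct: flip bit 15 of r = 000101011110100 to get c = 000101011110101.


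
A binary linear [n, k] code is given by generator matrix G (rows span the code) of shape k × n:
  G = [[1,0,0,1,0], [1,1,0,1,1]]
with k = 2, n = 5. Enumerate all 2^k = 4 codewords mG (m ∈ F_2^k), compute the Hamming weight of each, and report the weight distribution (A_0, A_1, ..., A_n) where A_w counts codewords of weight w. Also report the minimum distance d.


Weight distribution: A_0 = 1, A_2 = 2, A_4 = 1. Minimum distance d = 2.

Enumerate all 2^2 = 4 messages m ∈ F_2^2.
For each, compute codeword c = mG in F_2^5, then tally its weight.
  m = 00 → c = 00000, weight = 0.
  m = 10 → c = 10010, weight = 2.
  m = 01 → c = 11011, weight = 4.
  m = 11 → c = 01001, weight = 2.
Tally weights:
  weight 0: 1 codewords.
  weight 2: 2 codewords.
  weight 4: 1 codewords.
Minimum distance d = smallest w > 0 with A_w > 0 = 2.
Sanity: Σ A_w = 4 = 2^2 = 4 ✓.


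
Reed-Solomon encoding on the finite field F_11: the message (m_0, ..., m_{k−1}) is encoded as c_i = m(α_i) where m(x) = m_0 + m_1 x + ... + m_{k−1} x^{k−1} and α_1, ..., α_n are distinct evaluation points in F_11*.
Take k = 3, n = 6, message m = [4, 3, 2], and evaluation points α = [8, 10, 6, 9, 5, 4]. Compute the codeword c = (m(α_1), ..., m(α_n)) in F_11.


c = [2, 3, 6, 6, 3, 4]

Message polynomial: m(x) = 4 + 3·x + 2·x^2 (mod 11).
For each evaluation point α_i, compute m(α_i) mod 11:
  α_1 = 8: Horner steps 2 → 8 → 2, so m(8) = 2.
  α_2 = 10: Horner steps 2 → 1 → 3, so m(10) = 3.
  α_3 = 6: Horner steps 2 → 4 → 6, so m(6) = 6.
  α_4 = 9: Horner steps 2 → 10 → 6, so m(9) = 6.
  α_5 = 5: Horner steps 2 → 2 → 3, so m(5) = 3.
  α_6 = 4: Horner steps 2 → 0 → 4, so m(4) = 4.
Codeword c = [2, 3, 6, 6, 3, 4] ∈ F_11^6.


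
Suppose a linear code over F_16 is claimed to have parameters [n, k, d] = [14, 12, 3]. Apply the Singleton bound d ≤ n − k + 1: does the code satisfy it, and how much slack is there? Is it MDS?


Singleton RHS = n − k + 1 = 3, slack = 0, bound satisfied, MDS.

Singleton bound: d ≤ n − k + 1.
Here n = 14, k = 12, so n − k + 1 = 3.
Given d = 3, check d ≤ 3: YES.
Slack = (n − k + 1) − d = 0.
The code is MDS (slack = 0).
Description: the claimed parameters are [14, 12, 3]_16; such a code would be MDS (meets Singleton bound).


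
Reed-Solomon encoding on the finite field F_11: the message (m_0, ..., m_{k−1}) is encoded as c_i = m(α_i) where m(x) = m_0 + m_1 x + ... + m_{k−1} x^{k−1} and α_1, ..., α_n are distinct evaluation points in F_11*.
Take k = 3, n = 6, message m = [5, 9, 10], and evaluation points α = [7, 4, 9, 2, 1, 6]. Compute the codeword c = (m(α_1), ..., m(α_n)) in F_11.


c = [8, 3, 5, 8, 2, 1]

Message polynomial: m(x) = 5 + 9·x + 10·x^2 (mod 11).
For each evaluation point α_i, compute m(α_i) mod 11:
  α_1 = 7: Horner steps 10 → 2 → 8, so m(7) = 8.
  α_2 = 4: Horner steps 10 → 5 → 3, so m(4) = 3.
  α_3 = 9: Horner steps 10 → 0 → 5, so m(9) = 5.
  α_4 = 2: Horner steps 10 → 7 → 8, so m(2) = 8.
  α_5 = 1: Horner steps 10 → 8 → 2, so m(1) = 2.
  α_6 = 6: Horner steps 10 → 3 → 1, so m(6) = 1.
Codeword c = [8, 3, 5, 8, 2, 1] ∈ F_11^6.


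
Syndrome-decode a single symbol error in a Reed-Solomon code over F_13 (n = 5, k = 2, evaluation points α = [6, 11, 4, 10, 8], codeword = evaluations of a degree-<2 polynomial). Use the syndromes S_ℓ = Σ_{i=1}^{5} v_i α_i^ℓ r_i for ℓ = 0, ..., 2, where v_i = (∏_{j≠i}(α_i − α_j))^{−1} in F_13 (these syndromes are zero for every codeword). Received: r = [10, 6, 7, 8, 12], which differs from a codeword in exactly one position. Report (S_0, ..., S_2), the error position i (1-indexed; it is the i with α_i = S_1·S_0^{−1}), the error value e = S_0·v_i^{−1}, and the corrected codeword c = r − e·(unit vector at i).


S = (3, 5, 4), error at position 1, error magnitude e = 7, c = [3, 6, 7, 8, 12].

Step 1: column multipliers v_i = (∏_{j≠i}(α_i − α_j))^{−1} mod 13.
  i = 1 (α = 6): (6−11)(6−4)(6−10)(6−8) = (−5)·2·(−4)·(−2) = −80 ≡ 11, so v_1 = 11^{−1} = 6 (mod 13).
  i = 2 (α = 11): (11−6)(11−4)(11−10)(11−8) = 5·7·1·3 = 105 ≡ 1, so v_2 = 1^{−1} = 1 (mod 13).
  i = 3 (α = 4): (4−6)(4−11)(4−10)(4−8) = (−2)·(−7)·(−6)·(−4) = 336 ≡ 11, so v_3 = 11^{−1} = 6 (mod 13).
  i = 4 (α = 10): (10−6)(10−11)(10−4)(10−8) = 4·(−1)·6·2 = −48 ≡ 4, so v_4 = 4^{−1} = 10 (mod 13).
  i = 5 (α = 8): (8−6)(8−11)(8−4)(8−10) = 2·(−3)·4·(−2) = 48 ≡ 9, so v_5 = 9^{−1} = 3 (mod 13).
  v = [6, 1, 6, 10, 3].
Step 2: syndromes of r = [10, 6, 7, 8, 12] (all sums mod 13).
  S_0 = Σ v_i r_i = 6·10 + 1·6 + 6·7 + 10·8 + 3·12 = 224 ≡ 3.
  S_1 = Σ v_i α_i r_i = 6·6·10 + 1·11·6 + 6·4·7 + 10·10·8 + 3·8·12 = 1682 ≡ 5.
  α_i^2 mod 13 = [10, 4, 3, 9, 12].
  S_2 = Σ v_i α_i^2 r_i = 6·10·10 + 1·4·6 + 6·3·7 + 10·9·8 + 3·12·12 = 1902 ≡ 4.
  S = (3, 5, 4) ≠ 0, so r is not a codeword (an error is present).
Step 3: locate the error. For a single error e at position i, S_ℓ = v_i·e·α_i^ℓ, so α_err = S_1/S_0.
  S_0^{−1} = 3^{−1} = 9 (mod 13), so α_err = 5·9 = 45 ≡ 6 = α_1. Error position i = 1.
  Consistency check: S_2/S_1 = 4·8 = 32 ≡ 6 = α_err ✓ (single-error assumption holds).
Step 4: error magnitude e = S_0/v_1 = S_0·∏_{j≠1}(α_1 − α_j) = 3·11 = 33 ≡ 7 (mod 13).
Step 5: correct position 1: c_1 = r_1 − e = 10 − 7 ≡ 3 (mod 13). Hence c = [3, 6, 7, 8, 12].
  Check: interpolating c through the α_i gives m(x) = 2 + 11·x (degree < 2) with m(α_i) = c_i for every i, so c is indeed a codeword.


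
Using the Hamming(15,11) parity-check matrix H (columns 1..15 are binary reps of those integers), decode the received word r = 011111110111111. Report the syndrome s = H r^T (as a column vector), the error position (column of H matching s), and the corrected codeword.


s = (1, 0, 0, 0)^T, error position = 8, corrected codeword c = 011111100111111

Compute s = H r^T mod 2 one row at a time:
  s_1 = 1 + 0 + 1 + 1 + 1 + 1 + 1 + 1 = 7 ≡ 1 (mod 2).
  s_2 = 1 + 1 + 1 + 1 + 1 + 1 + 1 + 1 = 8 ≡ 0 (mod 2).
  s_3 = 1 + 1 + 1 + 1 + 1 + 1 + 1 + 1 = 8 ≡ 0 (mod 2).
  s_4 = 0 + 1 + 1 + 1 + 0 + 1 + 1 + 1 = 6 ≡ 0 (mod 2).
s = (1, 0, 0, 0)^T — this equals column 8 of H (binary 1000), so error is at position 8.
Correct: flip bit 8 of r = 011111110111111 to get c = 011111100111111.
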